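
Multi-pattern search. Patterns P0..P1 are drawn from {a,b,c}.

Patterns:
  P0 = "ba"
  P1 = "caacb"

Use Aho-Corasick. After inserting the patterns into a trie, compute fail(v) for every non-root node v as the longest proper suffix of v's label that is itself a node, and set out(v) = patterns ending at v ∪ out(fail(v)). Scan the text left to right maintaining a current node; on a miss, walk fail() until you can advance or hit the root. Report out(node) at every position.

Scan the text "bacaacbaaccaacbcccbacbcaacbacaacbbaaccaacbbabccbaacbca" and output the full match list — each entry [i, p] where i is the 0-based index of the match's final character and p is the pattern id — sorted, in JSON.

Construct AC machine:
Trie (insert patterns):
  n0 'ε': b→1 c→3
  n1 'b': a→2
  n2 'ba': ·  ←P0
  n3 'c': a→4
  n4 'ca': a→5
  n5 'caa': c→6
  n6 'caac': b→7
  n7 'caacb': ·  ←P1

Failure links (BFS by depth):
  fail(1) 'b': from fail(0)=0 chase 'b': 0 ⇒ 0;  out=∅∪out(0)=∅
  fail(3) 'c': from fail(0)=0 chase 'c': 0 ⇒ 0;  out=∅∪out(0)=∅
  fail(2) 'ba': from fail(1)=0 chase 'a': 0 ⇒ 0;  out={0}∪out(0)={0}
  fail(4) 'ca': from fail(3)=0 chase 'a': 0 ⇒ 0;  out=∅∪out(0)=∅
  fail(5) 'caa': from fail(4)=0 chase 'a': 0 ⇒ 0;  out=∅∪out(0)=∅
  fail(6) 'caac': from fail(5)=0 chase 'c': 0 ⇒ 3;  out=∅∪out(3)=∅
  fail(7) 'caacb': from fail(6)=3 chase 'b': 3→0 ⇒ 1;  out={1}∪out(1)={1}

Run:
[0] read 'b'  n0⇒n1
[1] read 'a'  n1⇒n2  ** P0@[0:1]
[2] read 'c'  n2⇒n3 (via fail)
[3] read 'a'  n3⇒n4
[4] read 'a'  n4⇒n5
[5] read 'c'  n5⇒n6
[6] read 'b'  n6⇒n7  ** P1@[2:6]
[7] read 'a'  n7⇒n2 (via fail)  ** P0@[6:7]
[8] read 'a'  n2⇒n0 (via fail)
[9] read 'c'  n0⇒n3
[10] read 'c'  n3⇒n3 (via fail)
[11] read 'a'  n3⇒n4
[12] read 'a'  n4⇒n5
[13] read 'c'  n5⇒n6
[14] read 'b'  n6⇒n7  ** P1@[10:14]
[15] read 'c'  n7⇒n3 (via fail)
[16] read 'c'  n3⇒n3 (via fail)
[17] read 'c'  n3⇒n3 (via fail)
[18] read 'b'  n3⇒n1 (via fail)
[19] read 'a'  n1⇒n2  ** P0@[18:19]
[20] read 'c'  n2⇒n3 (via fail)
[21] read 'b'  n3⇒n1 (via fail)
[22] read 'c'  n1⇒n3 (via fail)
[23] read 'a'  n3⇒n4
[24] read 'a'  n4⇒n5
[25] read 'c'  n5⇒n6
[26] read 'b'  n6⇒n7  ** P1@[22:26]
[27] read 'a'  n7⇒n2 (via fail)  ** P0@[26:27]
[28] read 'c'  n2⇒n3 (via fail)
[29] read 'a'  n3⇒n4
[30] read 'a'  n4⇒n5
[31] read 'c'  n5⇒n6
[32] read 'b'  n6⇒n7  ** P1@[28:32]
[33] read 'b'  n7⇒n1 (via fail)
[34] read 'a'  n1⇒n2  ** P0@[33:34]
[35] read 'a'  n2⇒n0 (via fail)
[36] read 'c'  n0⇒n3
[37] read 'c'  n3⇒n3 (via fail)
[38] read 'a'  n3⇒n4
[39] read 'a'  n4⇒n5
[40] read 'c'  n5⇒n6
[41] read 'b'  n6⇒n7  ** P1@[37:41]
[42] read 'b'  n7⇒n1 (via fail)
[43] read 'a'  n1⇒n2  ** P0@[42:43]
[44] read 'b'  n2⇒n1 (via fail)
[45] read 'c'  n1⇒n3 (via fail)
[46] read 'c'  n3⇒n3 (via fail)
[47] read 'b'  n3⇒n1 (via fail)
[48] read 'a'  n1⇒n2  ** P0@[47:48]
[49] read 'a'  n2⇒n0 (via fail)
[50] read 'c'  n0⇒n3
[51] read 'b'  n3⇒n1 (via fail)
[52] read 'c'  n1⇒n3 (via fail)
[53] read 'a'  n3⇒n4

Result: [[1,0],[6,1],[7,0],[14,1],[19,0],[26,1],[27,0],[32,1],[34,0],[41,1],[43,0],[48,0]]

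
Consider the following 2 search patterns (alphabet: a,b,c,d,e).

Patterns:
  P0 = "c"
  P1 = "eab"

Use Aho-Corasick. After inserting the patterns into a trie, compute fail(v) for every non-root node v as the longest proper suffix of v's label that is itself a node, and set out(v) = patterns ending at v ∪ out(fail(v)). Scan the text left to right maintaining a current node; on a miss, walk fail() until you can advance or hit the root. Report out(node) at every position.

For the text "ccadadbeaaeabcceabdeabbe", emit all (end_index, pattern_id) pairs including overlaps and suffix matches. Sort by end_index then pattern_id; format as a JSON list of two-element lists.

Build:
Trie (insert patterns):
  n0 'ε': c→1 e→2
  n1 'c': ·  ←P0
  n2 'e': a→3
  n3 'ea': b→4
  n4 'eab': ·  ←P1

BFS fail/out derivation:
  n1('c'): parent n0 fail=0; on 'c' 0 → fail=0;  out {0}∪∅={0}
  n2('e'): parent n0 fail=0; on 'e' 0 → fail=0;  out ∅∪∅=∅
  n3('ea'): parent n2 fail=0; on 'a' 0 → fail=0;  out ∅∪∅=∅
  n4('eab'): parent n3 fail=0; on 'b' 0 → fail=0;  out {1}∪∅={1}

Scan:
pos 0 'c': at 1  → match P0@[0:0]
pos 1 'c': at 1 (fail-walked)  → match P0@[1:1]
pos 2 'a': at 0 (fail-walked)
pos 3 'd': at 0
pos 4 'a': at 0
pos 5 'd': at 0
pos 6 'b': at 0
pos 7 'e': at 2
pos 8 'a': at 3
pos 9 'a': at 0 (fail-walked)
pos 10 'e': at 2
pos 11 'a': at 3
pos 12 'b': at 4  → match P1@[10:12]
pos 13 'c': at 1 (fail-walked)  → match P0@[13:13]
pos 14 'c': at 1 (fail-walked)  → match P0@[14:14]
pos 15 'e': at 2 (fail-walked)
pos 16 'a': at 3
pos 17 'b': at 4  → match P1@[15:17]
pos 18 'd': at 0 (fail-walked)
pos 19 'e': at 2
pos 20 'a': at 3
pos 21 'b': at 4  → match P1@[19:21]
pos 22 'b': at 0 (fail-walked)
pos 23 'e': at 2

Result: [[0,0],[1,0],[12,1],[13,0],[14,0],[17,1],[21,1]]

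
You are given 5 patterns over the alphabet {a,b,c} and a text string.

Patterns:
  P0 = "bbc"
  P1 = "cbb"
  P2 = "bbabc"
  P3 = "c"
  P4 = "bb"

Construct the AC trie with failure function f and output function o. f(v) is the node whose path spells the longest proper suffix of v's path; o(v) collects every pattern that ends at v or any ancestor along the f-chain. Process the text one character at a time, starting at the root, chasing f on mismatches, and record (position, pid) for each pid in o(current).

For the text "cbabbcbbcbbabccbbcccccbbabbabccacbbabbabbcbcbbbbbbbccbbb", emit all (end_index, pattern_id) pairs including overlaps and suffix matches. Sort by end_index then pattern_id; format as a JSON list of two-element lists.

Build:
Trie nodes:
  0='ε' goto b→1 c→4
  1='b' goto b→2
  2='bb' goto a→7 c→3  ←P4
  3='bbc' goto ·  ←P0
  4='c' goto b→5  ←P3
  5='cb' goto b→6
  6='cbb' goto ·  ←P1
  7='bba' goto b→8
  8='bbab' goto c→9
  9='bbabc' goto ·  ←P2

BFS fail/out derivation:
  n1('b'): parent n0 fail=0; on 'b' 0 → fail=0;  out ∅∪∅=∅
  n4('c'): parent n0 fail=0; on 'c' 0 → fail=0;  out {3}∪∅={3}
  n2('bb'): parent n1 fail=0; on 'b' 0 → fail=1;  out {4}∪∅={4}
  n5('cb'): parent n4 fail=0; on 'b' 0 → fail=1;  out ∅∪∅=∅
  n3('bbc'): parent n2 fail=1; on 'c' 1→0 → fail=4;  out {0}∪{3}={0,3}
  n6('cbb'): parent n5 fail=1; on 'b' 1 → fail=2;  out {1}∪{4}={1,4}
  n7('bba'): parent n2 fail=1; on 'a' 1→0 → fail=0;  out ∅∪∅=∅
  n8('bbab'): parent n7 fail=0; on 'b' 0 → fail=1;  out ∅∪∅=∅
  n9('bbabc'): parent n8 fail=1; on 'c' 1→0 → fail=4;  out {2}∪{3}={2,3}

Scan:
i=0 'c': node 0→4  → match P3@[0:0]
i=1 'b': node 4→5
i=2 'a': node 5→0 (via fail)
i=3 'b': node 0→1
i=4 'b': node 1→2  → match P4@[3:4]
i=5 'c': node 2→3  → match P0@[3:5],P3@[5:5]
i=6 'b': node 3→5 (via fail)
i=7 'b': node 5→6  → match P1@[5:7],P4@[6:7]
i=8 'c': node 6→3 (via fail)  → match P0@[6:8],P3@[8:8]
i=9 'b': node 3→5 (via fail)
i=10 'b': node 5→6  → match P1@[8:10],P4@[9:10]
i=11 'a': node 6→7 (via fail)
i=12 'b': node 7→8
i=13 'c': node 8→9  → match P2@[9:13],P3@[13:13]
i=14 'c': node 9→4 (via fail)  → match P3@[14:14]
i=15 'b': node 4→5
i=16 'b': node 5→6  → match P1@[14:16],P4@[15:16]
i=17 'c': node 6→3 (via fail)  → match P0@[15:17],P3@[17:17]
i=18 'c': node 3→4 (via fail)  → match P3@[18:18]
i=19 'c': node 4→4 (via fail)  → match P3@[19:19]
i=20 'c': node 4→4 (via fail)  → match P3@[20:20]
i=21 'c': node 4→4 (via fail)  → match P3@[21:21]
i=22 'b': node 4→5
i=23 'b': node 5→6  → match P1@[21:23],P4@[22:23]
i=24 'a': node 6→7 (via fail)
i=25 'b': node 7→8
i=26 'b': node 8→2 (via fail)  → match P4@[25:26]
i=27 'a': node 2→7
i=28 'b': node 7→8
i=29 'c': node 8→9  → match P2@[25:29],P3@[29:29]
i=30 'c': node 9→4 (via fail)  → match P3@[30:30]
i=31 'a': node 4→0 (via fail)
i=32 'c': node 0→4  → match P3@[32:32]
i=33 'b': node 4→5
i=34 'b': node 5→6  → match P1@[32:34],P4@[33:34]
i=35 'a': node 6→7 (via fail)
i=36 'b': node 7→8
i=37 'b': node 8→2 (via fail)  → match P4@[36:37]
i=38 'a': node 2→7
i=39 'b': node 7→8
i=40 'b': node 8→2 (via fail)  → match P4@[39:40]
i=41 'c': node 2→3  → match P0@[39:41],P3@[41:41]
i=42 'b': node 3→5 (via fail)
i=43 'c': node 5→4 (via fail)  → match P3@[43:43]
i=44 'b': node 4→5
i=45 'b': node 5→6  → match P1@[43:45],P4@[44:45]
i=46 'b': node 6→2 (via fail)  → match P4@[45:46]
i=47 'b': node 2→2 (via fail)  → match P4@[46:47]
i=48 'b': node 2→2 (via fail)  → match P4@[47:48]
i=49 'b': node 2→2 (via fail)  → match P4@[48:49]
i=50 'b': node 2→2 (via fail)  → match P4@[49:50]
i=51 'c': node 2→3  → match P0@[49:51],P3@[51:51]
i=52 'c': node 3→4 (via fail)  → match P3@[52:52]
i=53 'b': node 4→5
i=54 'b': node 5→6  → match P1@[52:54],P4@[53:54]
i=55 'b': node 6→2 (via fail)  → match P4@[54:55]

Result: [[0,3],[4,4],[5,0],[5,3],[7,1],[7,4],[8,0],[8,3],[10,1],[10,4],[13,2],[13,3],[14,3],[16,1],[16,4],[17,0],[17,3],[18,3],[19,3],[20,3],[21,3],[23,1],[23,4],[26,4],[29,2],[29,3],[30,3],[32,3],[34,1],[34,4],[37,4],[40,4],[41,0],[41,3],[43,3],[45,1],[45,4],[46,4],[47,4],[48,4],[49,4],[50,4],[51,0],[51,3],[52,3],[54,1],[54,4],[55,4]]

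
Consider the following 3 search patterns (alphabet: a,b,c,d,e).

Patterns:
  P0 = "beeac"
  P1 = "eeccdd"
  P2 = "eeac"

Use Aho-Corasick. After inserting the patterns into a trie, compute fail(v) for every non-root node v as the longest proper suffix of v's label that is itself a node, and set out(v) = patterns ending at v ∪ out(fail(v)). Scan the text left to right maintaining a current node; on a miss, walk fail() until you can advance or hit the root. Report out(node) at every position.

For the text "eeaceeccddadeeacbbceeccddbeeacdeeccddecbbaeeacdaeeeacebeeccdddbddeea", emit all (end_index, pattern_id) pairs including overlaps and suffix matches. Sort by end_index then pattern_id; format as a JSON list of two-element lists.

Construct AC machine:
Trie nodes:
  0='ε' goto b→1 e→6
  1='b' goto e→2
  2='be' goto e→3
  3='bee' goto a→4
  4='beea' goto c→5
  5='beeac' goto ·  [P0 ends]
  6='e' goto e→7
  7='ee' goto a→12 c→8
  8='eec' goto c→9
  9='eecc' goto d→10
  10='eeccd' goto d→11
  11='eeccdd' goto ·  [P1 ends]
  12='eea' goto c→13
  13='eeac' goto ·  [P2 ends]

Failure links (BFS by depth):
  fail(1) 'b': from fail(0)=0 chase 'b': 0 ⇒ 0;  out=∅∪out(0)=∅
  fail(6) 'e': from fail(0)=0 chase 'e': 0 ⇒ 0;  out=∅∪out(0)=∅
  fail(2) 'be': from fail(1)=0 chase 'e': 0 ⇒ 6;  out=∅∪out(6)=∅
  fail(7) 'ee': from fail(6)=0 chase 'e': 0 ⇒ 6;  out=∅∪out(6)=∅
  fail(3) 'bee': from fail(2)=6 chase 'e': 6 ⇒ 7;  out=∅∪out(7)=∅
  fail(8) 'eec': from fail(7)=6 chase 'c': 6→0 ⇒ 0;  out=∅∪out(0)=∅
  fail(12) 'eea': from fail(7)=6 chase 'a': 6→0 ⇒ 0;  out=∅∪out(0)=∅
  fail(4) 'beea': from fail(3)=7 chase 'a': 7 ⇒ 12;  out=∅∪out(12)=∅
  fail(9) 'eecc': from fail(8)=0 chase 'c': 0 ⇒ 0;  out=∅∪out(0)=∅
  fail(13) 'eeac': from fail(12)=0 chase 'c': 0 ⇒ 0;  out={2}∪out(0)={2}
  fail(5) 'beeac': from fail(4)=12 chase 'c': 12 ⇒ 13;  out={0}∪out(13)={0,2}
  fail(10) 'eeccd': from fail(9)=0 chase 'd': 0 ⇒ 0;  out=∅∪out(0)=∅
  fail(11) 'eeccdd': from fail(10)=0 chase 'd': 0 ⇒ 0;  out={1}∪out(0)={1}

Scan:
pos 0 'e': at 6
pos 1 'e': at 7
pos 2 'a': at 12
pos 3 'c': at 13  ** P2@[0:3]
pos 4 'e': at 6 ·f
pos 5 'e': at 7
pos 6 'c': at 8
pos 7 'c': at 9
pos 8 'd': at 10
pos 9 'd': at 11  ** P1@[4:9]
pos 10 'a': at 0 ·f
pos 11 'd': at 0
pos 12 'e': at 6
pos 13 'e': at 7
pos 14 'a': at 12
pos 15 'c': at 13  ** P2@[12:15]
pos 16 'b': at 1 ·f
pos 17 'b': at 1 ·f
pos 18 'c': at 0 ·f
pos 19 'e': at 6
pos 20 'e': at 7
pos 21 'c': at 8
pos 22 'c': at 9
pos 23 'd': at 10
pos 24 'd': at 11  ** P1@[19:24]
pos 25 'b': at 1 ·f
pos 26 'e': at 2
pos 27 'e': at 3
pos 28 'a': at 4
pos 29 'c': at 5  ** P0@[25:29],P2@[26:29]
pos 30 'd': at 0 ·f
pos 31 'e': at 6
pos 32 'e': at 7
pos 33 'c': at 8
pos 34 'c': at 9
pos 35 'd': at 10
pos 36 'd': at 11  ** P1@[31:36]
pos 37 'e': at 6 ·f
pos 38 'c': at 0 ·f
pos 39 'b': at 1
pos 40 'b': at 1 ·f
pos 41 'a': at 0 ·f
pos 42 'e': at 6
pos 43 'e': at 7
pos 44 'a': at 12
pos 45 'c': at 13  ** P2@[42:45]
pos 46 'd': at 0 ·f
pos 47 'a': at 0
pos 48 'e': at 6
pos 49 'e': at 7
pos 50 'e': at 7 ·f
pos 51 'a': at 12
pos 52 'c': at 13  ** P2@[49:52]
pos 53 'e': at 6 ·f
pos 54 'b': at 1 ·f
pos 55 'e': at 2
pos 56 'e': at 3
pos 57 'c': at 8 ·f
pos 58 'c': at 9
pos 59 'd': at 10
pos 60 'd': at 11  ** P1@[55:60]
pos 61 'd': at 0 ·f
pos 62 'b': at 1
pos 63 'd': at 0 ·f
pos 64 'd': at 0
pos 65 'e': at 6
pos 66 'e': at 7
pos 67 'a': at 12

Result: [[3,2],[9,1],[15,2],[24,1],[29,0],[29,2],[36,1],[45,2],[52,2],[60,1]]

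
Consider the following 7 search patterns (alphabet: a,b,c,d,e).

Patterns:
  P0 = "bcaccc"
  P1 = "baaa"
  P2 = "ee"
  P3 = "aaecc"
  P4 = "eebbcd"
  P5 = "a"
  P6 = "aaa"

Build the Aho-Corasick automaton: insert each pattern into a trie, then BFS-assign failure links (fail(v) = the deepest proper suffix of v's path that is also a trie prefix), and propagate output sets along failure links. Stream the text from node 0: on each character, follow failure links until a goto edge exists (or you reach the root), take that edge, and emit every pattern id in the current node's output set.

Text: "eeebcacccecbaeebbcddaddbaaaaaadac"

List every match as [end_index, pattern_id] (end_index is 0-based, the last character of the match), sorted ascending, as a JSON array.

Construct AC machine:
Trie nodes:
  n0 'ε': a→12 b→1 e→10
  n1 'b': a→7 c→2
  n2 'bc': a→3
  n3 'bca': c→4
  n4 'bcac': c→5
  n5 'bcacc': c→6
  n6 'bcaccc': ·  [P0 ends]
  n7 'ba': a→8
  n8 'baa': a→9
  n9 'baaa': ·  [P1 ends]
  n10 'e': e→11
  n11 'ee': b→17  [P2 ends]
  n12 'a': a→13  [P5 ends]
  n13 'aa': a→21 e→14
  n14 'aae': c→15
  n15 'aaec': c→16
  n16 'aaecc': ·  [P3 ends]
  n17 'eeb': b→18
  n18 'eebb': c→19
  n19 'eebbc': d→20
  n20 'eebbcd': ·  [P4 ends]
  n21 'aaa': ·  [P6 ends]

BFS fail/out derivation:
  n1('b'): parent n0 fail=0; on 'b' 0 → fail=0;  out ∅∪∅=∅
  n10('e'): parent n0 fail=0; on 'e' 0 → fail=0;  out ∅∪∅=∅
  n12('a'): parent n0 fail=0; on 'a' 0 → fail=0;  out {5}∪∅={5}
  n2('bc'): parent n1 fail=0; on 'c' 0 → fail=0;  out ∅∪∅=∅
  n7('ba'): parent n1 fail=0; on 'a' 0 → fail=12;  out ∅∪{5}={5}
  n11('ee'): parent n10 fail=0; on 'e' 0 → fail=10;  out {2}∪∅={2}
  n13('aa'): parent n12 fail=0; on 'a' 0 → fail=12;  out ∅∪{5}={5}
  n3('bca'): parent n2 fail=0; on 'a' 0 → fail=12;  out ∅∪{5}={5}
  n8('baa'): parent n7 fail=12; on 'a' 12 → fail=13;  out ∅∪{5}={5}
  n14('aae'): parent n13 fail=12; on 'e' 12→0 → fail=10;  out ∅∪∅=∅
  n17('eeb'): parent n11 fail=10; on 'b' 10→0 → fail=1;  out ∅∪∅=∅
  n21('aaa'): parent n13 fail=12; on 'a' 12 → fail=13;  out {6}∪{5}={5,6}
  n4('bcac'): parent n3 fail=12; on 'c' 12→0 → fail=0;  out ∅∪∅=∅
  n9('baaa'): parent n8 fail=13; on 'a' 13 → fail=21;  out {1}∪{5,6}={1,5,6}
  n15('aaec'): parent n14 fail=10; on 'c' 10→0 → fail=0;  out ∅∪∅=∅
  n18('eebb'): parent n17 fail=1; on 'b' 1→0 → fail=1;  out ∅∪∅=∅
  n5('bcacc'): parent n4 fail=0; on 'c' 0 → fail=0;  out ∅∪∅=∅
  n16('aaecc'): parent n15 fail=0; on 'c' 0 → fail=0;  out {3}∪∅={3}
  n19('eebbc'): parent n18 fail=1; on 'c' 1 → fail=2;  out ∅∪∅=∅
  n6('bcaccc'): parent n5 fail=0; on 'c' 0 → fail=0;  out {0}∪∅={0}
  n20('eebbcd'): parent n19 fail=2; on 'd' 2→0 → fail=0;  out {4}∪∅={4}

Text stream:
pos 0 'e': at 10
pos 1 'e': at 11  → match P2@[0:1]
pos 2 'e': at 11 ·f  → match P2@[1:2]
pos 3 'b': at 17
pos 4 'c': at 2 ·f
pos 5 'a': at 3  → match P5@[5:5]
pos 6 'c': at 4
pos 7 'c': at 5
pos 8 'c': at 6  → match P0@[3:8]
pos 9 'e': at 10 ·f
pos 10 'c': at 0 ·f
pos 11 'b': at 1
pos 12 'a': at 7  → match P5@[12:12]
pos 13 'e': at 10 ·f
pos 14 'e': at 11  → match P2@[13:14]
pos 15 'b': at 17
pos 16 'b': at 18
pos 17 'c': at 19
pos 18 'd': at 20  → match P4@[13:18]
pos 19 'd': at 0 ·f
pos 20 'a': at 12  → match P5@[20:20]
pos 21 'd': at 0 ·f
pos 22 'd': at 0
pos 23 'b': at 1
pos 24 'a': at 7  → match P5@[24:24]
pos 25 'a': at 8  → match P5@[25:25]
pos 26 'a': at 9  → match P1@[23:26],P5@[26:26],P6@[24:26]
pos 27 'a': at 21 ·f  → match P5@[27:27],P6@[25:27]
pos 28 'a': at 21 ·f  → match P5@[28:28],P6@[26:28]
pos 29 'a': at 21 ·f  → match P5@[29:29],P6@[27:29]
pos 30 'd': at 0 ·f
pos 31 'a': at 12  → match P5@[31:31]
pos 32 'c': at 0 ·f

All matches (sorted): [[1,2],[2,2],[5,5],[8,0],[12,5],[14,2],[18,4],[20,5],[24,5],[25,5],[26,1],[26,5],[26,6],[27,5],[27,6],[28,5],[28,6],[29,5],[29,6],[31,5]]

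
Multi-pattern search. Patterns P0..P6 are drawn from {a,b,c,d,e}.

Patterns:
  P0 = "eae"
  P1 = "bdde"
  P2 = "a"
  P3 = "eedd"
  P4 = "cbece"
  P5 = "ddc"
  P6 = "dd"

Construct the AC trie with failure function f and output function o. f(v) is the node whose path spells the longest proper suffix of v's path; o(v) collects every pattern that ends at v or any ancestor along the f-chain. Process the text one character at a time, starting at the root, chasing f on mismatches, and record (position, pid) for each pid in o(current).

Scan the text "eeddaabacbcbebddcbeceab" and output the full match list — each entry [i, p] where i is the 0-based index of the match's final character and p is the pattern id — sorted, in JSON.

Build:
Trie (insert patterns):
  0='ε' goto a→8 b→4 c→12 d→17 e→1
  1='e' goto a→2 e→9
  2='ea' goto e→3
  3='eae' goto ·  [P0 ends]
  4='b' goto d→5
  5='bd' goto d→6
  6='bdd' goto e→7
  7='bdde' goto ·  [P1 ends]
  8='a' goto ·  [P2 ends]
  9='ee' goto d→10
  10='eed' goto d→11
  11='eedd' goto ·  [P3 ends]
  12='c' goto b→13
  13='cb' goto e→14
  14='cbe' goto c→15
  15='cbec' goto e→16
  16='cbece' goto ·  [P4 ends]
  17='d' goto d→18
  18='dd' goto c→19  [P6 ends]
  19='ddc' goto ·  [P5 ends]

Failure links (BFS by depth):
  n1('e'): parent n0 fail=0; on 'e' 0 → fail=0;  out ∅∪∅=∅
  n4('b'): parent n0 fail=0; on 'b' 0 → fail=0;  out ∅∪∅=∅
  n8('a'): parent n0 fail=0; on 'a' 0 → fail=0;  out {2}∪∅={2}
  n12('c'): parent n0 fail=0; on 'c' 0 → fail=0;  out ∅∪∅=∅
  n17('d'): parent n0 fail=0; on 'd' 0 → fail=0;  out ∅∪∅=∅
  n2('ea'): parent n1 fail=0; on 'a' 0 → fail=8;  out ∅∪{2}={2}
  n5('bd'): parent n4 fail=0; on 'd' 0 → fail=17;  out ∅∪∅=∅
  n9('ee'): parent n1 fail=0; on 'e' 0 → fail=1;  out ∅∪∅=∅
  n13('cb'): parent n12 fail=0; on 'b' 0 → fail=4;  out ∅∪∅=∅
  n18('dd'): parent n17 fail=0; on 'd' 0 → fail=17;  out {6}∪∅={6}
  n3('eae'): parent n2 fail=8; on 'e' 8→0 → fail=1;  out {0}∪∅={0}
  n6('bdd'): parent n5 fail=17; on 'd' 17 → fail=18;  out ∅∪{6}={6}
  n10('eed'): parent n9 fail=1; on 'd' 1→0 → fail=17;  out ∅∪∅=∅
  n14('cbe'): parent n13 fail=4; on 'e' 4→0 → fail=1;  out ∅∪∅=∅
  n19('ddc'): parent n18 fail=17; on 'c' 17→0 → fail=12;  out {5}∪∅={5}
  n7('bdde'): parent n6 fail=18; on 'e' 18→17→0 → fail=1;  out {1}∪∅={1}
  n11('eedd'): parent n10 fail=17; on 'd' 17 → fail=18;  out {3}∪{6}={3,6}
  n15('cbec'): parent n14 fail=1; on 'c' 1→0 → fail=12;  out ∅∪∅=∅
  n16('cbece'): parent n15 fail=12; on 'e' 12→0 → fail=1;  out {4}∪∅={4}

Text stream:
pos 0 'e': at 1
pos 1 'e': at 9
pos 2 'd': at 10
pos 3 'd': at 11  emit P3@[0:3],P6@[2:3]
pos 4 'a': at 8 (fail-walked)  emit P2@[4:4]
pos 5 'a': at 8 (fail-walked)  emit P2@[5:5]
pos 6 'b': at 4 (fail-walked)
pos 7 'a': at 8 (fail-walked)  emit P2@[7:7]
pos 8 'c': at 12 (fail-walked)
pos 9 'b': at 13
pos 10 'c': at 12 (fail-walked)
pos 11 'b': at 13
pos 12 'e': at 14
pos 13 'b': at 4 (fail-walked)
pos 14 'd': at 5
pos 15 'd': at 6  emit P6@[14:15]
pos 16 'c': at 19 (fail-walked)  emit P5@[14:16]
pos 17 'b': at 13 (fail-walked)
pos 18 'e': at 14
pos 19 'c': at 15
pos 20 'e': at 16  emit P4@[16:20]
pos 21 'a': at 2 (fail-walked)  emit P2@[21:21]
pos 22 'b': at 4 (fail-walked)

Result: [[3,3],[3,6],[4,2],[5,2],[7,2],[15,6],[16,5],[20,4],[21,2]]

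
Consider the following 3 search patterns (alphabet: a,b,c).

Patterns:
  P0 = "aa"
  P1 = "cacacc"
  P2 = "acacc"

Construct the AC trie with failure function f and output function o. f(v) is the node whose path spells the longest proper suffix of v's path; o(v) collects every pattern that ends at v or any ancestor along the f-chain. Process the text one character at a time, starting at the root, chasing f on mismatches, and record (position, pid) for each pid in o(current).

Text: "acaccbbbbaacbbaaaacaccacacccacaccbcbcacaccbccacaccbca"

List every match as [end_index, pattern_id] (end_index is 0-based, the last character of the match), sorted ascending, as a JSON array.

Construct AC machine:
Trie (insert patterns):
  0='ε' goto a→1 c→3
  1='a' goto a→2 c→9
  2='aa' goto ·  ←P0
  3='c' goto a→4
  4='ca' goto c→5
  5='cac' goto a→6
  6='caca' goto c→7
  7='cacac' goto c→8
  8='cacacc' goto ·  ←P1
  9='ac' goto a→10
  10='aca' goto c→11
  11='acac' goto c→12
  12='acacc' goto ·  ←P2

BFS fail/out derivation:
  fail(1) 'a': from fail(0)=0 chase 'a': 0 ⇒ 0;  out=∅∪out(0)=∅
  fail(3) 'c': from fail(0)=0 chase 'c': 0 ⇒ 0;  out=∅∪out(0)=∅
  fail(2) 'aa': from fail(1)=0 chase 'a': 0 ⇒ 1;  out={0}∪out(1)={0}
  fail(4) 'ca': from fail(3)=0 chase 'a': 0 ⇒ 1;  out=∅∪out(1)=∅
  fail(9) 'ac': from fail(1)=0 chase 'c': 0 ⇒ 3;  out=∅∪out(3)=∅
  fail(5) 'cac': from fail(4)=1 chase 'c': 1 ⇒ 9;  out=∅∪out(9)=∅
  fail(10) 'aca': from fail(9)=3 chase 'a': 3 ⇒ 4;  out=∅∪out(4)=∅
  fail(6) 'caca': from fail(5)=9 chase 'a': 9 ⇒ 10;  out=∅∪out(10)=∅
  fail(11) 'acac': from fail(10)=4 chase 'c': 4 ⇒ 5;  out=∅∪out(5)=∅
  fail(7) 'cacac': from fail(6)=10 chase 'c': 10 ⇒ 11;  out=∅∪out(11)=∅
  fail(12) 'acacc': from fail(11)=5 chase 'c': 5→9→3→0 ⇒ 3;  out={2}∪out(3)={2}
  fail(8) 'cacacc': from fail(7)=11 chase 'c': 11 ⇒ 12;  out={1}∪out(12)={1,2}

Run:
i=0 'a': node 0→1
i=1 'c': node 1→9
i=2 'a': node 9→10
i=3 'c': node 10→11
i=4 'c': node 11→12  → match P2@[0:4]
i=5 'b': node 12→0 (via fail)
i=6 'b': node 0→0
i=7 'b': node 0→0
i=8 'b': node 0→0
i=9 'a': node 0→1
i=10 'a': node 1→2  → match P0@[9:10]
i=11 'c': node 2→9 (via fail)
i=12 'b': node 9→0 (via fail)
i=13 'b': node 0→0
i=14 'a': node 0→1
i=15 'a': node 1→2  → match P0@[14:15]
i=16 'a': node 2→2 (via fail)  → match P0@[15:16]
i=17 'a': node 2→2 (via fail)  → match P0@[16:17]
i=18 'c': node 2→9 (via fail)
i=19 'a': node 9→10
i=20 'c': node 10→11
i=21 'c': node 11→12  → match P2@[17:21]
i=22 'a': node 12→4 (via fail)
i=23 'c': node 4→5
i=24 'a': node 5→6
i=25 'c': node 6→7
i=26 'c': node 7→8  → match P1@[21:26],P2@[22:26]
i=27 'c': node 8→3 (via fail)
i=28 'a': node 3→4
i=29 'c': node 4→5
i=30 'a': node 5→6
i=31 'c': node 6→7
i=32 'c': node 7→8  → match P1@[27:32],P2@[28:32]
i=33 'b': node 8→0 (via fail)
i=34 'c': node 0→3
i=35 'b': node 3→0 (via fail)
i=36 'c': node 0→3
i=37 'a': node 3→4
i=38 'c': node 4→5
i=39 'a': node 5→6
i=40 'c': node 6→7
i=41 'c': node 7→8  → match P1@[36:41],P2@[37:41]
i=42 'b': node 8→0 (via fail)
i=43 'c': node 0→3
i=44 'c': node 3→3 (via fail)
i=45 'a': node 3→4
i=46 'c': node 4→5
i=47 'a': node 5→6
i=48 'c': node 6→7
i=49 'c': node 7→8  → match P1@[44:49],P2@[45:49]
i=50 'b': node 8→0 (via fail)
i=51 'c': node 0→3
i=52 'a': node 3→4

Result: [[4,2],[10,0],[15,0],[16,0],[17,0],[21,2],[26,1],[26,2],[32,1],[32,2],[41,1],[41,2],[49,1],[49,2]]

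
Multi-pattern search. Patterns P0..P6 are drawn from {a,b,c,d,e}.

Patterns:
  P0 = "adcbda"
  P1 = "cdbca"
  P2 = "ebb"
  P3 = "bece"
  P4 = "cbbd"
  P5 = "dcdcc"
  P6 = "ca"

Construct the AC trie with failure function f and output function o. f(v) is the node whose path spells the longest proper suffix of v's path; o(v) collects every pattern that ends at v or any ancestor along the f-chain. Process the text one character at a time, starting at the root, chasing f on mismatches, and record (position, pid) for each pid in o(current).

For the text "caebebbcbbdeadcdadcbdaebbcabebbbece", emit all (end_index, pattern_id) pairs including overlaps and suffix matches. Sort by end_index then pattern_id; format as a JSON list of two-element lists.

Construct AC machine:
Trie (insert patterns):
  n0 'ε': a→1 b→15 c→7 d→22 e→12
  n1 'a': d→2
  n2 'ad': c→3
  n3 'adc': b→4
  n4 'adcb': d→5
  n5 'adcbd': a→6
  n6 'adcbda': ·  ←P0
  n7 'c': a→27 b→19 d→8
  n8 'cd': b→9
  n9 'cdb': c→10
  n10 'cdbc': a→11
  n11 'cdbca': ·  ←P1
  n12 'e': b→13
  n13 'eb': b→14
  n14 'ebb': ·  ←P2
  n15 'b': e→16
  n16 'be': c→17
  n17 'bec': e→18
  n18 'bece': ·  ←P3
  n19 'cb': b→20
  n20 'cbb': d→21
  n21 'cbbd': ·  ←P4
  n22 'd': c→23
  n23 'dc': d→24
  n24 'dcd': c→25
  n25 'dcdc': c→26
  n26 'dcdcc': ·  ←P5
  n27 'ca': ·  ←P6

Failure links (BFS by depth):
  n1('a'): parent n0 fail=0; on 'a' 0 → fail=0;  out ∅∪∅=∅
  n7('c'): parent n0 fail=0; on 'c' 0 → fail=0;  out ∅∪∅=∅
  n12('e'): parent n0 fail=0; on 'e' 0 → fail=0;  out ∅∪∅=∅
  n15('b'): parent n0 fail=0; on 'b' 0 → fail=0;  out ∅∪∅=∅
  n22('d'): parent n0 fail=0; on 'd' 0 → fail=0;  out ∅∪∅=∅
  n2('ad'): parent n1 fail=0; on 'd' 0 → fail=22;  out ∅∪∅=∅
  n8('cd'): parent n7 fail=0; on 'd' 0 → fail=22;  out ∅∪∅=∅
  n13('eb'): parent n12 fail=0; on 'b' 0 → fail=15;  out ∅∪∅=∅
  n16('be'): parent n15 fail=0; on 'e' 0 → fail=12;  out ∅∪∅=∅
  n19('cb'): parent n7 fail=0; on 'b' 0 → fail=15;  out ∅∪∅=∅
  n23('dc'): parent n22 fail=0; on 'c' 0 → fail=7;  out ∅∪∅=∅
  n27('ca'): parent n7 fail=0; on 'a' 0 → fail=1;  out {6}∪∅={6}
  n3('adc'): parent n2 fail=22; on 'c' 22 → fail=23;  out ∅∪∅=∅
  n9('cdb'): parent n8 fail=22; on 'b' 22→0 → fail=15;  out ∅∪∅=∅
  n14('ebb'): parent n13 fail=15; on 'b' 15→0 → fail=15;  out {2}∪∅={2}
  n17('bec'): parent n16 fail=12; on 'c' 12→0 → fail=7;  out ∅∪∅=∅
  n20('cbb'): parent n19 fail=15; on 'b' 15→0 → fail=15;  out ∅∪∅=∅
  n24('dcd'): parent n23 fail=7; on 'd' 7 → fail=8;  out ∅∪∅=∅
  n4('adcb'): parent n3 fail=23; on 'b' 23→7 → fail=19;  out ∅∪∅=∅
  n10('cdbc'): parent n9 fail=15; on 'c' 15→0 → fail=7;  out ∅∪∅=∅
  n18('bece'): parent n17 fail=7; on 'e' 7→0 → fail=12;  out {3}∪∅={3}
  n21('cbbd'): parent n20 fail=15; on 'd' 15→0 → fail=22;  out {4}∪∅={4}
  n25('dcdc'): parent n24 fail=8; on 'c' 8→22 → fail=23;  out ∅∪∅=∅
  n5('adcbd'): parent n4 fail=19; on 'd' 19→15→0 → fail=22;  out ∅∪∅=∅
  n11('cdbca'): parent n10 fail=7; on 'a' 7 → fail=27;  out {1}∪{6}={1,6}
  n26('dcdcc'): parent n25 fail=23; on 'c' 23→7→0 → fail=7;  out {5}∪∅={5}
  n6('adcbda'): parent n5 fail=22; on 'a' 22→0 → fail=1;  out {0}∪∅={0}

Text stream:
i=0 'c': node 0→7
i=1 'a': node 7→27  ** P6@[0:1]
i=2 'e': node 27→12 (via fail)
i=3 'b': node 12→13
i=4 'e': node 13→16 (via fail)
i=5 'b': node 16→13 (via fail)
i=6 'b': node 13→14  ** P2@[4:6]
i=7 'c': node 14→7 (via fail)
i=8 'b': node 7→19
i=9 'b': node 19→20
i=10 'd': node 20→21  ** P4@[7:10]
i=11 'e': node 21→12 (via fail)
i=12 'a': node 12→1 (via fail)
i=13 'd': node 1→2
i=14 'c': node 2→3
i=15 'd': node 3→24 (via fail)
i=16 'a': node 24→1 (via fail)
i=17 'd': node 1→2
i=18 'c': node 2→3
i=19 'b': node 3→4
i=20 'd': node 4→5
i=21 'a': node 5→6  ** P0@[16:21]
i=22 'e': node 6→12 (via fail)
i=23 'b': node 12→13
i=24 'b': node 13→14  ** P2@[22:24]
i=25 'c': node 14→7 (via fail)
i=26 'a': node 7→27  ** P6@[25:26]
i=27 'b': node 27→15 (via fail)
i=28 'e': node 15→16
i=29 'b': node 16→13 (via fail)
i=30 'b': node 13→14  ** P2@[28:30]
i=31 'b': node 14→15 (via fail)
i=32 'e': node 15→16
i=33 'c': node 16→17
i=34 'e': node 17→18  ** P3@[31:34]

Matches: [[1,6],[6,2],[10,4],[21,0],[24,2],[26,6],[30,2],[34,3]]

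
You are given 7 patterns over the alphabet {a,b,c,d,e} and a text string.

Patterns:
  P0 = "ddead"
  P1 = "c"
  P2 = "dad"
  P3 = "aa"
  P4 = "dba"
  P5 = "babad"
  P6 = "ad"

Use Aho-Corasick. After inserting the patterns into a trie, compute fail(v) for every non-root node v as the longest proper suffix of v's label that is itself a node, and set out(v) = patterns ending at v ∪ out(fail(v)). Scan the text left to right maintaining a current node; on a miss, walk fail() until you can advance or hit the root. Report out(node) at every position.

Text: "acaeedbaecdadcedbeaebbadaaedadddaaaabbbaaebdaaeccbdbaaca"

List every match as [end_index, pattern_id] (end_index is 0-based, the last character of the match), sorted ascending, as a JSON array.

Build:
Trie (insert patterns):
  0='ε' goto a→9 b→13 c→6 d→1
  1='d' goto a→7 b→11 d→2
  2='dd' goto e→3
  3='dde' goto a→4
  4='ddea' goto d→5
  5='ddead' goto ·  ←P0
  6='c' goto ·  ←P1
  7='da' goto d→8
  8='dad' goto ·  ←P2
  9='a' goto a→10 d→18
  10='aa' goto ·  ←P3
  11='db' goto a→12
  12='dba' goto ·  ←P4
  13='b' goto a→14
  14='ba' goto b→15
  15='bab' goto a→16
  16='baba' goto d→17
  17='babad' goto ·  ←P5
  18='ad' goto ·  ←P6

Failure links (BFS by depth):
  fail(1) 'd': from fail(0)=0 chase 'd': 0 ⇒ 0;  out=∅∪out(0)=∅
  fail(6) 'c': from fail(0)=0 chase 'c': 0 ⇒ 0;  out={1}∪out(0)={1}
  fail(9) 'a': from fail(0)=0 chase 'a': 0 ⇒ 0;  out=∅∪out(0)=∅
  fail(13) 'b': from fail(0)=0 chase 'b': 0 ⇒ 0;  out=∅∪out(0)=∅
  fail(2) 'dd': from fail(1)=0 chase 'd': 0 ⇒ 1;  out=∅∪out(1)=∅
  fail(7) 'da': from fail(1)=0 chase 'a': 0 ⇒ 9;  out=∅∪out(9)=∅
  fail(10) 'aa': from fail(9)=0 chase 'a': 0 ⇒ 9;  out={3}∪out(9)={3}
  fail(11) 'db': from fail(1)=0 chase 'b': 0 ⇒ 13;  out=∅∪out(13)=∅
  fail(14) 'ba': from fail(13)=0 chase 'a': 0 ⇒ 9;  out=∅∪out(9)=∅
  fail(18) 'ad': from fail(9)=0 chase 'd': 0 ⇒ 1;  out={6}∪out(1)={6}
  fail(3) 'dde': from fail(2)=1 chase 'e': 1→0 ⇒ 0;  out=∅∪out(0)=∅
  fail(8) 'dad': from fail(7)=9 chase 'd': 9 ⇒ 18;  out={2}∪out(18)={2,6}
  fail(12) 'dba': from fail(11)=13 chase 'a': 13 ⇒ 14;  out={4}∪out(14)={4}
  fail(15) 'bab': from fail(14)=9 chase 'b': 9→0 ⇒ 13;  out=∅∪out(13)=∅
  fail(4) 'ddea': from fail(3)=0 chase 'a': 0 ⇒ 9;  out=∅∪out(9)=∅
  fail(16) 'baba': from fail(15)=13 chase 'a': 13 ⇒ 14;  out=∅∪out(14)=∅
  fail(5) 'ddead': from fail(4)=9 chase 'd': 9 ⇒ 18;  out={0}∪out(18)={0,6}
  fail(17) 'babad': from fail(16)=14 chase 'd': 14→9 ⇒ 18;  out={5}∪out(18)={5,6}

Scan:
[0] read 'a'  n0⇒n9
[1] read 'c'  n9⇒n6 (fail-walked)  ** P1@[1:1]
[2] read 'a'  n6⇒n9 (fail-walked)
[3] read 'e'  n9⇒n0 (fail-walked)
[4] read 'e'  n0⇒n0
[5] read 'd'  n0⇒n1
[6] read 'b'  n1⇒n11
[7] read 'a'  n11⇒n12  ** P4@[5:7]
[8] read 'e'  n12⇒n0 (fail-walked)
[9] read 'c'  n0⇒n6  ** P1@[9:9]
[10] read 'd'  n6⇒n1 (fail-walked)
[11] read 'a'  n1⇒n7
[12] read 'd'  n7⇒n8  ** P2@[10:12],P6@[11:12]
[13] read 'c'  n8⇒n6 (fail-walked)  ** P1@[13:13]
[14] read 'e'  n6⇒n0 (fail-walked)
[15] read 'd'  n0⇒n1
[16] read 'b'  n1⇒n11
[17] read 'e'  n11⇒n0 (fail-walked)
[18] read 'a'  n0⇒n9
[19] read 'e'  n9⇒n0 (fail-walked)
[20] read 'b'  n0⇒n13
[21] read 'b'  n13⇒n13 (fail-walked)
[22] read 'a'  n13⇒n14
[23] read 'd'  n14⇒n18 (fail-walked)  ** P6@[22:23]
[24] read 'a'  n18⇒n7 (fail-walked)
[25] read 'a'  n7⇒n10 (fail-walked)  ** P3@[24:25]
[26] read 'e'  n10⇒n0 (fail-walked)
[27] read 'd'  n0⇒n1
[28] read 'a'  n1⇒n7
[29] read 'd'  n7⇒n8  ** P2@[27:29],P6@[28:29]
[30] read 'd'  n8⇒n2 (fail-walked)
[31] read 'd'  n2⇒n2 (fail-walked)
[32] read 'a'  n2⇒n7 (fail-walked)
[33] read 'a'  n7⇒n10 (fail-walked)  ** P3@[32:33]
[34] read 'a'  n10⇒n10 (fail-walked)  ** P3@[33:34]
[35] read 'a'  n10⇒n10 (fail-walked)  ** P3@[34:35]
[36] read 'b'  n10⇒n13 (fail-walked)
[37] read 'b'  n13⇒n13 (fail-walked)
[38] read 'b'  n13⇒n13 (fail-walked)
[39] read 'a'  n13⇒n14
[40] read 'a'  n14⇒n10 (fail-walked)  ** P3@[39:40]
[41] read 'e'  n10⇒n0 (fail-walked)
[42] read 'b'  n0⇒n13
[43] read 'd'  n13⇒n1 (fail-walked)
[44] read 'a'  n1⇒n7
[45] read 'a'  n7⇒n10 (fail-walked)  ** P3@[44:45]
[46] read 'e'  n10⇒n0 (fail-walked)
[47] read 'c'  n0⇒n6  ** P1@[47:47]
[48] read 'c'  n6⇒n6 (fail-walked)  ** P1@[48:48]
[49] read 'b'  n6⇒n13 (fail-walked)
[50] read 'd'  n13⇒n1 (fail-walked)
[51] read 'b'  n1⇒n11
[52] read 'a'  n11⇒n12  ** P4@[50:52]
[53] read 'a'  n12⇒n10 (fail-walked)  ** P3@[52:53]
[54] read 'c'  n10⇒n6 (fail-walked)  ** P1@[54:54]
[55] read 'a'  n6⇒n9 (fail-walked)

Matches: [[1,1],[7,4],[9,1],[12,2],[12,6],[13,1],[23,6],[25,3],[29,2],[29,6],[33,3],[34,3],[35,3],[40,3],[45,3],[47,1],[48,1],[52,4],[53,3],[54,1]]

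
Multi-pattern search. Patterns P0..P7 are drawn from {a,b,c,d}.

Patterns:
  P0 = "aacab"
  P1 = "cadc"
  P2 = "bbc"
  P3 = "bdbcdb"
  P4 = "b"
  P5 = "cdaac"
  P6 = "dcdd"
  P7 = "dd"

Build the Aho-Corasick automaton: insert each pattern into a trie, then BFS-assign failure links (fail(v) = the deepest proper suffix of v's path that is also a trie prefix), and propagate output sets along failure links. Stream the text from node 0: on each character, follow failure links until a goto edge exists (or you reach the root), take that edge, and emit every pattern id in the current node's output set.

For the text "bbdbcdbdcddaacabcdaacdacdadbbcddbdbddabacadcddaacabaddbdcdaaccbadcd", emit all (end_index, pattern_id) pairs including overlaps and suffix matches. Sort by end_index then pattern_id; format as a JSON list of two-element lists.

Construct AC machine:
Trie nodes:
  n0 'ε': a→1 b→10 c→6 d→22
  n1 'a': a→2
  n2 'aa': c→3
  n3 'aac': a→4
  n4 'aaca': b→5
  n5 'aacab': ·  [P0 ends]
  n6 'c': a→7 d→18
  n7 'ca': d→8
  n8 'cad': c→9
  n9 'cadc': ·  [P1 ends]
  n10 'b': b→11 d→13  [P4 ends]
  n11 'bb': c→12
  n12 'bbc': ·  [P2 ends]
  n13 'bd': b→14
  n14 'bdb': c→15
  n15 'bdbc': d→16
  n16 'bdbcd': b→17
  n17 'bdbcdb': ·  [P3 ends]
  n18 'cd': a→19
  n19 'cda': a→20
  n20 'cdaa': c→21
  n21 'cdaac': ·  [P5 ends]
  n22 'd': c→23 d→26
  n23 'dc': d→24
  n24 'dcd': d→25
  n25 'dcdd': ·  [P6 ends]
  n26 'dd': ·  [P7 ends]

BFS fail/out derivation:
  n1('a'): parent n0 fail=0; on 'a' 0 → fail=0;  out ∅∪∅=∅
  n6('c'): parent n0 fail=0; on 'c' 0 → fail=0;  out ∅∪∅=∅
  n10('b'): parent n0 fail=0; on 'b' 0 → fail=0;  out {4}∪∅={4}
  n22('d'): parent n0 fail=0; on 'd' 0 → fail=0;  out ∅∪∅=∅
  n2('aa'): parent n1 fail=0; on 'a' 0 → fail=1;  out ∅∪∅=∅
  n7('ca'): parent n6 fail=0; on 'a' 0 → fail=1;  out ∅∪∅=∅
  n11('bb'): parent n10 fail=0; on 'b' 0 → fail=10;  out ∅∪{4}={4}
  n13('bd'): parent n10 fail=0; on 'd' 0 → fail=22;  out ∅∪∅=∅
  n18('cd'): parent n6 fail=0; on 'd' 0 → fail=22;  out ∅∪∅=∅
  n23('dc'): parent n22 fail=0; on 'c' 0 → fail=6;  out ∅∪∅=∅
  n26('dd'): parent n22 fail=0; on 'd' 0 → fail=22;  out {7}∪∅={7}
  n3('aac'): parent n2 fail=1; on 'c' 1→0 → fail=6;  out ∅∪∅=∅
  n8('cad'): parent n7 fail=1; on 'd' 1→0 → fail=22;  out ∅∪∅=∅
  n12('bbc'): parent n11 fail=10; on 'c' 10→0 → fail=6;  out {2}∪∅={2}
  n14('bdb'): parent n13 fail=22; on 'b' 22→0 → fail=10;  out ∅∪{4}={4}
  n19('cda'): parent n18 fail=22; on 'a' 22→0 → fail=1;  out ∅∪∅=∅
  n24('dcd'): parent n23 fail=6; on 'd' 6 → fail=18;  out ∅∪∅=∅
  n4('aaca'): parent n3 fail=6; on 'a' 6 → fail=7;  out ∅∪∅=∅
  n9('cadc'): parent n8 fail=22; on 'c' 22 → fail=23;  out {1}∪∅={1}
  n15('bdbc'): parent n14 fail=10; on 'c' 10→0 → fail=6;  out ∅∪∅=∅
  n20('cdaa'): parent n19 fail=1; on 'a' 1 → fail=2;  out ∅∪∅=∅
  n25('dcdd'): parent n24 fail=18; on 'd' 18→22 → fail=26;  out {6}∪{7}={6,7}
  n5('aacab'): parent n4 fail=7; on 'b' 7→1→0 → fail=10;  out {0}∪{4}={0,4}
  n16('bdbcd'): parent n15 fail=6; on 'd' 6 → fail=18;  out ∅∪∅=∅
  n21('cdaac'): parent n20 fail=2; on 'c' 2 → fail=3;  out {5}∪∅={5}
  n17('bdbcdb'): parent n16 fail=18; on 'b' 18→22→0 → fail=10;  out {3}∪{4}={3,4}

Run:
pos 0 'b': at 10  emit P4@[0:0]
pos 1 'b': at 11  emit P4@[1:1]
pos 2 'd': at 13 (via fail)
pos 3 'b': at 14  emit P4@[3:3]
pos 4 'c': at 15
pos 5 'd': at 16
pos 6 'b': at 17  emit P3@[1:6],P4@[6:6]
pos 7 'd': at 13 (via fail)
pos 8 'c': at 23 (via fail)
pos 9 'd': at 24
pos 10 'd': at 25  emit P6@[7:10],P7@[9:10]
pos 11 'a': at 1 (via fail)
pos 12 'a': at 2
pos 13 'c': at 3
pos 14 'a': at 4
pos 15 'b': at 5  emit P0@[11:15],P4@[15:15]
pos 16 'c': at 6 (via fail)
pos 17 'd': at 18
pos 18 'a': at 19
pos 19 'a': at 20
pos 20 'c': at 21  emit P5@[16:20]
pos 21 'd': at 18 (via fail)
pos 22 'a': at 19
pos 23 'c': at 6 (via fail)
pos 24 'd': at 18
pos 25 'a': at 19
pos 26 'd': at 22 (via fail)
pos 27 'b': at 10 (via fail)  emit P4@[27:27]
pos 28 'b': at 11  emit P4@[28:28]
pos 29 'c': at 12  emit P2@[27:29]
pos 30 'd': at 18 (via fail)
pos 31 'd': at 26 (via fail)  emit P7@[30:31]
pos 32 'b': at 10 (via fail)  emit P4@[32:32]
pos 33 'd': at 13
pos 34 'b': at 14  emit P4@[34:34]
pos 35 'd': at 13 (via fail)
pos 36 'd': at 26 (via fail)  emit P7@[35:36]
pos 37 'a': at 1 (via fail)
pos 38 'b': at 10 (via fail)  emit P4@[38:38]
pos 39 'a': at 1 (via fail)
pos 40 'c': at 6 (via fail)
pos 41 'a': at 7
pos 42 'd': at 8
pos 43 'c': at 9  emit P1@[40:43]
pos 44 'd': at 24 (via fail)
pos 45 'd': at 25  emit P6@[42:45],P7@[44:45]
pos 46 'a': at 1 (via fail)
pos 47 'a': at 2
pos 48 'c': at 3
pos 49 'a': at 4
pos 50 'b': at 5  emit P0@[46:50],P4@[50:50]
pos 51 'a': at 1 (via fail)
pos 52 'd': at 22 (via fail)
pos 53 'd': at 26  emit P7@[52:53]
pos 54 'b': at 10 (via fail)  emit P4@[54:54]
pos 55 'd': at 13
pos 56 'c': at 23 (via fail)
pos 57 'd': at 24
pos 58 'a': at 19 (via fail)
pos 59 'a': at 20
pos 60 'c': at 21  emit P5@[56:60]
pos 61 'c': at 6 (via fail)
pos 62 'b': at 10 (via fail)  emit P4@[62:62]
pos 63 'a': at 1 (via fail)
pos 64 'd': at 22 (via fail)
pos 65 'c': at 23
pos 66 'd': at 24

Result: [[0,4],[1,4],[3,4],[6,3],[6,4],[10,6],[10,7],[15,0],[15,4],[20,5],[27,4],[28,4],[29,2],[31,7],[32,4],[34,4],[36,7],[38,4],[43,1],[45,6],[45,7],[50,0],[50,4],[53,7],[54,4],[60,5],[62,4]]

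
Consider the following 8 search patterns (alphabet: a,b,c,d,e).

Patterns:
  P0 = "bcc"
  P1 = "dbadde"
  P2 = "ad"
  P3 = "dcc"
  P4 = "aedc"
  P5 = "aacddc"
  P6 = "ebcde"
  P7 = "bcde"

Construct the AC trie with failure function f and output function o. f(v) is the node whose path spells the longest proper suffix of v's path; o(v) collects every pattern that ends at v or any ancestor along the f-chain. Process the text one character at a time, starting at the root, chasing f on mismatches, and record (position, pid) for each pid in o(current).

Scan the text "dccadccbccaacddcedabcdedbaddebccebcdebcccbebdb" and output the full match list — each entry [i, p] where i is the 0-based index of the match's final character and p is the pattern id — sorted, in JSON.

Build automaton:
Trie nodes:
  0='ε' goto a→10 b→1 d→4 e→22
  1='b' goto c→2
  2='bc' goto c→3 d→27
  3='bcc' goto ·  [P0 ends]
  4='d' goto b→5 c→12
  5='db' goto a→6
  6='dba' goto d→7
  7='dbad' goto d→8
  8='dbadd' goto e→9
  9='dbadde' goto ·  [P1 ends]
  10='a' goto a→17 d→11 e→14
  11='ad' goto ·  [P2 ends]
  12='dc' goto c→13
  13='dcc' goto ·  [P3 ends]
  14='ae' goto d→15
  15='aed' goto c→16
  16='aedc' goto ·  [P4 ends]
  17='aa' goto c→18
  18='aac' goto d→19
  19='aacd' goto d→20
  20='aacdd' goto c→21
  21='aacddc' goto ·  [P5 ends]
  22='e' goto b→23
  23='eb' goto c→24
  24='ebc' goto d→25
  25='ebcd' goto e→26
  26='ebcde' goto ·  [P6 ends]
  27='bcd' goto e→28
  28='bcde' goto ·  [P7 ends]

Failure links (BFS by depth):
  n1('b'): parent n0 fail=0; on 'b' 0 → fail=0;  out ∅∪∅=∅
  n4('d'): parent n0 fail=0; on 'd' 0 → fail=0;  out ∅∪∅=∅
  n10('a'): parent n0 fail=0; on 'a' 0 → fail=0;  out ∅∪∅=∅
  n22('e'): parent n0 fail=0; on 'e' 0 → fail=0;  out ∅∪∅=∅
  n2('bc'): parent n1 fail=0; on 'c' 0 → fail=0;  out ∅∪∅=∅
  n5('db'): parent n4 fail=0; on 'b' 0 → fail=1;  out ∅∪∅=∅
  n11('ad'): parent n10 fail=0; on 'd' 0 → fail=4;  out {2}∪∅={2}
  n12('dc'): parent n4 fail=0; on 'c' 0 → fail=0;  out ∅∪∅=∅
  n14('ae'): parent n10 fail=0; on 'e' 0 → fail=22;  out ∅∪∅=∅
  n17('aa'): parent n10 fail=0; on 'a' 0 → fail=10;  out ∅∪∅=∅
  n23('eb'): parent n22 fail=0; on 'b' 0 → fail=1;  out ∅∪∅=∅
  n3('bcc'): parent n2 fail=0; on 'c' 0 → fail=0;  out {0}∪∅={0}
  n6('dba'): parent n5 fail=1; on 'a' 1→0 → fail=10;  out ∅∪∅=∅
  n13('dcc'): parent n12 fail=0; on 'c' 0 → fail=0;  out {3}∪∅={3}
  n15('aed'): parent n14 fail=22; on 'd' 22→0 → fail=4;  out ∅∪∅=∅
  n18('aac'): parent n17 fail=10; on 'c' 10→0 → fail=0;  out ∅∪∅=∅
  n24('ebc'): parent n23 fail=1; on 'c' 1 → fail=2;  out ∅∪∅=∅
  n27('bcd'): parent n2 fail=0; on 'd' 0 → fail=4;  out ∅∪∅=∅
  n7('dbad'): parent n6 fail=10; on 'd' 10 → fail=11;  out ∅∪{2}={2}
  n16('aedc'): parent n15 fail=4; on 'c' 4 → fail=12;  out {4}∪∅={4}
  n19('aacd'): parent n18 fail=0; on 'd' 0 → fail=4;  out ∅∪∅=∅
  n25('ebcd'): parent n24 fail=2; on 'd' 2 → fail=27;  out ∅∪∅=∅
  n28('bcde'): parent n27 fail=4; on 'e' 4→0 → fail=22;  out {7}∪∅={7}
  n8('dbadd'): parent n7 fail=11; on 'd' 11→4→0 → fail=4;  out ∅∪∅=∅
  n20('aacdd'): parent n19 fail=4; on 'd' 4→0 → fail=4;  out ∅∪∅=∅
  n26('ebcde'): parent n25 fail=27; on 'e' 27 → fail=28;  out {6}∪{7}={6,7}
  n9('dbadde'): parent n8 fail=4; on 'e' 4→0 → fail=22;  out {1}∪∅={1}
  n21('aacddc'): parent n20 fail=4; on 'c' 4 → fail=12;  out {5}∪∅={5}

Text stream:
[0] read 'd'  n0⇒n4
[1] read 'c'  n4⇒n12
[2] read 'c'  n12⇒n13  → match P3@[0:2]
[3] read 'a'  n13⇒n10 (via fail)
[4] read 'd'  n10⇒n11  → match P2@[3:4]
[5] read 'c'  n11⇒n12 (via fail)
[6] read 'c'  n12⇒n13  → match P3@[4:6]
[7] read 'b'  n13⇒n1 (via fail)
[8] read 'c'  n1⇒n2
[9] read 'c'  n2⇒n3  → match P0@[7:9]
[10] read 'a'  n3⇒n10 (via fail)
[11] read 'a'  n10⇒n17
[12] read 'c'  n17⇒n18
[13] read 'd'  n18⇒n19
[14] read 'd'  n19⇒n20
[15] read 'c'  n20⇒n21  → match P5@[10:15]
[16] read 'e'  n21⇒n22 (via fail)
[17] read 'd'  n22⇒n4 (via fail)
[18] read 'a'  n4⇒n10 (via fail)
[19] read 'b'  n10⇒n1 (via fail)
[20] read 'c'  n1⇒n2
[21] read 'd'  n2⇒n27
[22] read 'e'  n27⇒n28  → match P7@[19:22]
[23] read 'd'  n28⇒n4 (via fail)
[24] read 'b'  n4⇒n5
[25] read 'a'  n5⇒n6
[26] read 'd'  n6⇒n7  → match P2@[25:26]
[27] read 'd'  n7⇒n8
[28] read 'e'  n8⇒n9  → match P1@[23:28]
[29] read 'b'  n9⇒n23 (via fail)
[30] read 'c'  n23⇒n24
[31] read 'c'  n24⇒n3 (via fail)  → match P0@[29:31]
[32] read 'e'  n3⇒n22 (via fail)
[33] read 'b'  n22⇒n23
[34] read 'c'  n23⇒n24
[35] read 'd'  n24⇒n25
[36] read 'e'  n25⇒n26  → match P6@[32:36],P7@[33:36]
[37] read 'b'  n26⇒n23 (via fail)
[38] read 'c'  n23⇒n24
[39] read 'c'  n24⇒n3 (via fail)  → match P0@[37:39]
[40] read 'c'  n3⇒n0 (via fail)
[41] read 'b'  n0⇒n1
[42] read 'e'  n1⇒n22 (via fail)
[43] read 'b'  n22⇒n23
[44] read 'd'  n23⇒n4 (via fail)
[45] read 'b'  n4⇒n5

Result: [[2,3],[4,2],[6,3],[9,0],[15,5],[22,7],[26,2],[28,1],[31,0],[36,6],[36,7],[39,0]]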